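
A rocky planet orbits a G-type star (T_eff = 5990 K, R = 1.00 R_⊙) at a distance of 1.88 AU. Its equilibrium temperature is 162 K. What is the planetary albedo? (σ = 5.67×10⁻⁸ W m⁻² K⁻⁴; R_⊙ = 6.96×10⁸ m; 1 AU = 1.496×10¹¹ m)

R_⋆ = 1.00 × 6.96×10⁸ = 6.96×10⁸ m.
d = 1.88 AU = 2.81×10¹¹ m.
L = 4πR_⋆²σT_⋆⁴ = 4π(6.96×10⁸)² × 5.67×10⁻⁸ × (5990)⁴ = 4.44×10²⁶ W.
S = L/(4πd²) = 447 W m⁻².
From T_eq⁴ = S(1−A)/(4σ): 1−A = 4σT_eq⁴/S.
1−A = 4 × 5.67×10⁻⁸ × (162)⁴ / 447 = 0.349.

A ≈ 0.65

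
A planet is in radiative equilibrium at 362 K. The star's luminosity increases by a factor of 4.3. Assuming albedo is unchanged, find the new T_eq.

T_eq ≈ 521 K

T_eq ∝ L^(1/4) · d^(−1/2).
T′ = 362 × 4.3^(1/4) = 521 K.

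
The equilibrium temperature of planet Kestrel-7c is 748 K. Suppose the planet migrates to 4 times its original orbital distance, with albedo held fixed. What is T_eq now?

T_eq ≈ 374 K

T_eq ∝ L^(1/4) · d^(−1/2).
T′ = 748 / 4^(1/2) = 374 K.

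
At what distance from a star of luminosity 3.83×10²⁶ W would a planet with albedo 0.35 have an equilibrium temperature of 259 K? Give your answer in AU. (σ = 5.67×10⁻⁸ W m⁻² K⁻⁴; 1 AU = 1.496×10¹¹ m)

From T_eq⁴ = L(1−A)/(16πσd²): d = √[L(1−A)/(16πσT_eq⁴)].
d = √[3.83×10²⁶ × 0.65 / (16π × 5.67×10⁻⁸ × (259)⁴)] = 1.39×10¹¹ m = 0.931 AU.

d ≈ 0.931 AU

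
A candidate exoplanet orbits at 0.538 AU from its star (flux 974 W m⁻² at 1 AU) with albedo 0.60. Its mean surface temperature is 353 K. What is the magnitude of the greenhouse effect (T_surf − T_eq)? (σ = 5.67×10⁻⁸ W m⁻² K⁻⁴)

ΔT ≈ 75.4 K

S = 974/0.538² = 3365 W m⁻².
T_eq = [S(1−A)/(4σ)]^(1/4) = [3365×0.40/(4×5.67×10⁻⁸)]^(1/4) = 277.6 K.
ΔT = T_surf − T_eq = 353 − 277.6.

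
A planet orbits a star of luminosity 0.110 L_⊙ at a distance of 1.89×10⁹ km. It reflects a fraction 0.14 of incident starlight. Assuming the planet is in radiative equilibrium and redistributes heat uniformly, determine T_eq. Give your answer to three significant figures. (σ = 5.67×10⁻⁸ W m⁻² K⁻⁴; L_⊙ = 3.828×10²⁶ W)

d = 1.89×10⁹ km = 1.89×10¹² m.
L = 0.110 × 3.828×10²⁶ = 4.21×10²⁵ W.
Flux: S = L/(4πd²) = 4.21×10²⁵/(4π×(1.89×10¹²)²) = 0.938 W m⁻².
Energy balance: absorbed = emitted ⇒ πR²·S(1−A) = 4πR²·σT_eq⁴, so T_eq⁴ = S(1−A)/(4σ).
T_eq = [0.938 × 0.86 / (4 × 5.67×10⁻⁸)]^(1/4) = (3.56×10⁶)^(1/4) = 43.4 K.

T_eq ≈ 43.4 K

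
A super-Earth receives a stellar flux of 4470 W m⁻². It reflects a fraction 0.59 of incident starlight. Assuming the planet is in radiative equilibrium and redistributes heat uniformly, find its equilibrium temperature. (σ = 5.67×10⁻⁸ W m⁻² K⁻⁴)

Energy balance: absorbed = emitted ⇒ πR²·S(1−A) = 4πR²·σT_eq⁴, so T_eq⁴ = S(1−A)/(4σ).
T_eq = [4470 × 0.41 / (4 × 5.67×10⁻⁸)]^(1/4) = (8.08×10⁹)^(1/4) = 300 K.

T_eq ≈ 300 K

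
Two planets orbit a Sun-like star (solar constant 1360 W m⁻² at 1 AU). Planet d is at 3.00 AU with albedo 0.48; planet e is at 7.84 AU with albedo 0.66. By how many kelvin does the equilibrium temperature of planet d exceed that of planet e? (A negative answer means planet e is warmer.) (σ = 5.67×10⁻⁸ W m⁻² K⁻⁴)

T_eq = [S₀(1−A)/(4σd²)]^(1/4), so T ∝ (1−A)^(1/4) / √d.
T₁ = [1360×0.52/(4×5.67×10⁻⁸×3.00²)]^(1/4) = 136.43 K.
T₂ = [1360×0.34/(4×5.67×10⁻⁸×7.84²)]^(1/4) = 75.89 K.

ΔT ≈ 60.5 K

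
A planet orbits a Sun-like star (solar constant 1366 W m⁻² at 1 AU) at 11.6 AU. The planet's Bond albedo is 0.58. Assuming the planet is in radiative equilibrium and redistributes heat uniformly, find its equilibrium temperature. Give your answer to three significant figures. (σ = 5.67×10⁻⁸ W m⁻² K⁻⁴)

T_eq ≈ 65.8 K

Flux at 11.6 AU: S = 1366/11.6² = 10.2 W m⁻².
Energy balance: absorbed = emitted ⇒ πR²·S(1−A) = 4πR²·σT_eq⁴, so T_eq⁴ = S(1−A)/(4σ).
T_eq = [10.2 × 0.42 / (4 × 5.67×10⁻⁸)]^(1/4) = (1.88×10⁷)^(1/4) = 65.8 K.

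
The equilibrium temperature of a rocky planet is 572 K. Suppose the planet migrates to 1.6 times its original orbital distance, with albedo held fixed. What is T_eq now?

T_eq ≈ 452 K

T_eq ∝ L^(1/4) · d^(−1/2).
T′ = 572 / 1.6^(1/2) = 452 K.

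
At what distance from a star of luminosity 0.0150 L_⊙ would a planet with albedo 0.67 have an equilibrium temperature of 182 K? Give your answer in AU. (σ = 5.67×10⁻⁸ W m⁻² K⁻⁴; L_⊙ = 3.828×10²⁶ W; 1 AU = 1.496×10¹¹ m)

d ≈ 0.165 AU

L = 0.0150 × 3.828×10²⁶ = 5.74×10²⁴ W.
From T_eq⁴ = L(1−A)/(16πσd²): d = √[L(1−A)/(16πσT_eq⁴)].
d = √[5.74×10²⁴ × 0.33 / (16π × 5.67×10⁻⁸ × (182)⁴)] = 2.46×10¹⁰ m = 0.165 AU.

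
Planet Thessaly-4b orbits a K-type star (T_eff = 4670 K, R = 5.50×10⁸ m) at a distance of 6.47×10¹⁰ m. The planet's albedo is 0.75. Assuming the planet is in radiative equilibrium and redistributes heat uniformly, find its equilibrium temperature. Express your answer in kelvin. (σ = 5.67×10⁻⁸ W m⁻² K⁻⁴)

T_eq ≈ 215 K

L = 4πR_⋆²σT_⋆⁴ = 4π(5.50×10⁸)² × 5.67×10⁻⁸ × (4670)⁴ = 1.03×10²⁶ W.
S = L/(4πd²) = 1950 W m⁻².
Energy balance: absorbed = emitted ⇒ πR²·S(1−A) = 4πR²·σT_eq⁴, so T_eq⁴ = S(1−A)/(4σ).
T_eq = [1950 × 0.25 / (4 × 5.67×10⁻⁸)]^(1/4) = (2.15×10⁹)^(1/4) = 215 K.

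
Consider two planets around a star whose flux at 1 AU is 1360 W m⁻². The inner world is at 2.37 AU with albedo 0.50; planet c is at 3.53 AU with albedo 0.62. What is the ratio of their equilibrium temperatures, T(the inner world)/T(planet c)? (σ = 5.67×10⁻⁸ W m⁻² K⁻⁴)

T₁/T₂ ≈ 1.307

T_eq = [S₀(1−A)/(4σd²)]^(1/4), so T ∝ (1−A)^(1/4) / √d.
T₁ = [1360×0.50/(4×5.67×10⁻⁸×2.37²)]^(1/4) = 152.00 K.
T₂ = [1360×0.38/(4×5.67×10⁻⁸×3.53²)]^(1/4) = 116.29 K.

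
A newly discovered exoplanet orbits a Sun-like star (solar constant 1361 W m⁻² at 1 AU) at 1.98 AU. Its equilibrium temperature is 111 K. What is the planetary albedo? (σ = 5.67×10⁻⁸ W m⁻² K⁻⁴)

A ≈ 0.90

Flux at 1.98 AU: S = 1361/1.98² = 347 W m⁻².
From T_eq⁴ = S(1−A)/(4σ): 1−A = 4σT_eq⁴/S.
1−A = 4 × 5.67×10⁻⁸ × (111)⁴ / 347 = 0.099.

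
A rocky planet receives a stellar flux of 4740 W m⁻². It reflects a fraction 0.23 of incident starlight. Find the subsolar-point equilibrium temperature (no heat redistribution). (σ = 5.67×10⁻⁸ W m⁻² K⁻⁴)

At the subsolar point the surface absorbs S(1−A) and emits σT⁴ per unit area — no factor of 4, since only the local patch is in balance.
T = [4740 × 0.77 / 5.67×10⁻⁸]^(1/4) = (6.44×10¹⁰)^(1/4) = 504 K.

T_ss ≈ 504 K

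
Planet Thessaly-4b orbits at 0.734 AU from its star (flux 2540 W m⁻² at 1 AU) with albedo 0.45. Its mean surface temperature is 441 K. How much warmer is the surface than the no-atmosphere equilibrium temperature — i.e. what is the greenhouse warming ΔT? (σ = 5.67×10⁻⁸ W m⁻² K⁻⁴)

ΔT ≈ 114.0 K

S = 2540/0.734² = 4715 W m⁻².
T_eq = [S(1−A)/(4σ)]^(1/4) = [4715×0.55/(4×5.67×10⁻⁸)]^(1/4) = 327.0 K.
ΔT = T_surf − T_eq = 441 − 327.0.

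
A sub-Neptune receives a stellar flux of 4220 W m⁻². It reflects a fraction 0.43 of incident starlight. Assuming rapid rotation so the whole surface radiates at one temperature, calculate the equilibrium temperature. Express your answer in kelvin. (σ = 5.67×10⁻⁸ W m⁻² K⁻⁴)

T_eq ≈ 321 K

Energy balance: absorbed = emitted ⇒ πR²·S(1−A) = 4πR²·σT_eq⁴, so T_eq⁴ = S(1−A)/(4σ).
T_eq = [4220 × 0.57 / (4 × 5.67×10⁻⁸)]^(1/4) = (1.06×10¹⁰)^(1/4) = 321 K.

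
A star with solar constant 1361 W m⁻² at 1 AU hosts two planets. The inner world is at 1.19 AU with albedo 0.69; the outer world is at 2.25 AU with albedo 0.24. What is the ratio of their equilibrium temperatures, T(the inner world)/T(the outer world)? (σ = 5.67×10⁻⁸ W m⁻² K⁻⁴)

T_eq = [S₀(1−A)/(4σd²)]^(1/4), so T ∝ (1−A)^(1/4) / √d.
T₁ = [1361×0.31/(4×5.67×10⁻⁸×1.19²)]^(1/4) = 190.38 K.
T₂ = [1361×0.76/(4×5.67×10⁻⁸×2.25²)]^(1/4) = 173.25 K.

T₁/T₂ ≈ 1.099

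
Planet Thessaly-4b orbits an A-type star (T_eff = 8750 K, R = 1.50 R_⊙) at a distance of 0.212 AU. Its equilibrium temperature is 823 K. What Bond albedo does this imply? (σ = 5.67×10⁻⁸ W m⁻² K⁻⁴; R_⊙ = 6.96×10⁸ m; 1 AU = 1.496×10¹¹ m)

A ≈ 0.71

R_⋆ = 1.50 × 6.96×10⁸ = 1.04×10⁹ m.
d = 0.212 AU = 3.17×10¹⁰ m.
L = 4πR_⋆²σT_⋆⁴ = 4π(1.04×10⁹)² × 5.67×10⁻⁸ × (8750)⁴ = 4.55×10²⁷ W.
S = L/(4πd²) = 3.60×10⁵ W m⁻².
From T_eq⁴ = S(1−A)/(4σ): 1−A = 4σT_eq⁴/S.
1−A = 4 × 5.67×10⁻⁸ × (823)⁴ / 3.60×10⁵ = 0.289.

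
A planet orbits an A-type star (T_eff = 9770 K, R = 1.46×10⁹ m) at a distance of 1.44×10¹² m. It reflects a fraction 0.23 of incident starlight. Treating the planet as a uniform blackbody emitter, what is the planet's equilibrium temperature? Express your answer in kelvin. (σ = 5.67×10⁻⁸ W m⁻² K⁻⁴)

T_eq ≈ 206 K

L = 4πR_⋆²σT_⋆⁴ = 4π(1.46×10⁹)² × 5.67×10⁻⁸ × (9770)⁴ = 1.38×10²⁸ W.
S = L/(4πd²) = 531 W m⁻².
Energy balance: absorbed = emitted ⇒ πR²·S(1−A) = 4πR²·σT_eq⁴, so T_eq⁴ = S(1−A)/(4σ).
T_eq = [531 × 0.77 / (4 × 5.67×10⁻⁸)]^(1/4) = (1.80×10⁹)^(1/4) = 206 K.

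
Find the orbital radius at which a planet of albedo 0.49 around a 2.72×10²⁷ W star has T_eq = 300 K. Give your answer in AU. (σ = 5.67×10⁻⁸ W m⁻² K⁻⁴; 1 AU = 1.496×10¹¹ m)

d ≈ 1.64 AU

From T_eq⁴ = L(1−A)/(16πσd²): d = √[L(1−A)/(16πσT_eq⁴)].
d = √[2.72×10²⁷ × 0.51 / (16π × 5.67×10⁻⁸ × (300)⁴)] = 2.45×10¹¹ m = 1.64 AU.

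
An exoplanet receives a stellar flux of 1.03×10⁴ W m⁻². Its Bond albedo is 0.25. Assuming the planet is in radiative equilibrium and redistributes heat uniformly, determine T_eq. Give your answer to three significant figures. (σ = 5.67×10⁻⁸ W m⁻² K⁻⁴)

Energy balance: absorbed = emitted ⇒ πR²·S(1−A) = 4πR²·σT_eq⁴, so T_eq⁴ = S(1−A)/(4σ).
T_eq = [1.03×10⁴ × 0.75 / (4 × 5.67×10⁻⁸)]^(1/4) = (3.41×10¹⁰)^(1/4) = 430 K.

T_eq ≈ 430 K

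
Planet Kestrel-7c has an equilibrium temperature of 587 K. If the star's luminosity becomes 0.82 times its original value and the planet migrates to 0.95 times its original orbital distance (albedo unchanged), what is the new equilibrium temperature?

T_eq ≈ 573 K

T_eq ∝ L^(1/4) · d^(−1/2).
T′ = 587 × 0.82^(1/4) / 0.95^(1/2) = 573 K.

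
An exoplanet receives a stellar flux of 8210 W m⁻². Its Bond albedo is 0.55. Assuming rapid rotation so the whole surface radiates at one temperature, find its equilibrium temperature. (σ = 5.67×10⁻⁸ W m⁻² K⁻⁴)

T_eq ≈ 357 K

Energy balance: absorbed = emitted ⇒ πR²·S(1−A) = 4πR²·σT_eq⁴, so T_eq⁴ = S(1−A)/(4σ).
T_eq = [8210 × 0.45 / (4 × 5.67×10⁻⁸)]^(1/4) = (1.63×10¹⁰)^(1/4) = 357 K.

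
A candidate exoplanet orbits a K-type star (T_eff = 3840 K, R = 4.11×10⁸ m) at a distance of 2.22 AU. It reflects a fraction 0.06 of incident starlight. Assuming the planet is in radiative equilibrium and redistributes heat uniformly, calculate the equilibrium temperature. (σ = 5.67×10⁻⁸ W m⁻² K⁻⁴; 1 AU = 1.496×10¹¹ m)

d = 2.22 AU = 3.32×10¹¹ m.
L = 4πR_⋆²σT_⋆⁴ = 4π(4.11×10⁸)² × 5.67×10⁻⁸ × (3840)⁴ = 2.62×10²⁵ W.
S = L/(4πd²) = 18.9 W m⁻².
Energy balance: absorbed = emitted ⇒ πR²·S(1−A) = 4πR²·σT_eq⁴, so T_eq⁴ = S(1−A)/(4σ).
T_eq = [18.9 × 0.94 / (4 × 5.67×10⁻⁸)]^(1/4) = (7.83×10⁷)^(1/4) = 94.1 K.

T_eq ≈ 94.1 K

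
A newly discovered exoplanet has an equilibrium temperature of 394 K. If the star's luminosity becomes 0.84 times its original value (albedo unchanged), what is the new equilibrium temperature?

T_eq ∝ L^(1/4) · d^(−1/2).
T′ = 394 × 0.84^(1/4) = 377 K.

T_eq ≈ 377 K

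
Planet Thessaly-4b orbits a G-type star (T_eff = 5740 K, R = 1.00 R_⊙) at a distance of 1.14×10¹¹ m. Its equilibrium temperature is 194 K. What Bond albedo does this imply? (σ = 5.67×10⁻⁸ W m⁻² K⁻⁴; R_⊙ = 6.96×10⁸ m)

R_⋆ = 1.00 × 6.96×10⁸ = 6.96×10⁸ m.
L = 4πR_⋆²σT_⋆⁴ = 4π(6.96×10⁸)² × 5.67×10⁻⁸ × (5740)⁴ = 3.75×10²⁶ W.
S = L/(4πd²) = 2290 W m⁻².
From T_eq⁴ = S(1−A)/(4σ): 1−A = 4σT_eq⁴/S.
1−A = 4 × 5.67×10⁻⁸ × (194)⁴ / 2290 = 0.140.

A ≈ 0.86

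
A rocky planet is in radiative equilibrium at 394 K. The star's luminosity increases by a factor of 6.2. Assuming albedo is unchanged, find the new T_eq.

T_eq ≈ 622 K

T_eq ∝ L^(1/4) · d^(−1/2).
T′ = 394 × 6.2^(1/4) = 622 K.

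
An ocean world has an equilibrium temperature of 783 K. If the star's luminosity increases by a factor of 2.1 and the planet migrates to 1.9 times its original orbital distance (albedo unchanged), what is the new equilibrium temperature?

T_eq ∝ L^(1/4) · d^(−1/2).
T′ = 783 × 2.1^(1/4) / 1.9^(1/2) = 684 K.

T_eq ≈ 684 K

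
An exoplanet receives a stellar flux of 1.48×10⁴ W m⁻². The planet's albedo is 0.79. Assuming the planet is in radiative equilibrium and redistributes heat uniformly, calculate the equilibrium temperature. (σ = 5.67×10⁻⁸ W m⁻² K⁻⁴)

T_eq ≈ 342 K

Energy balance: absorbed = emitted ⇒ πR²·S(1−A) = 4πR²·σT_eq⁴, so T_eq⁴ = S(1−A)/(4σ).
T_eq = [1.48×10⁴ × 0.21 / (4 × 5.67×10⁻⁸)]^(1/4) = (1.37×10¹⁰)^(1/4) = 342 K.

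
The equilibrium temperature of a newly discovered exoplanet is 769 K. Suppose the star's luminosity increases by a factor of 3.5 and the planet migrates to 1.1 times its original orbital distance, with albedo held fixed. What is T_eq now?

T_eq ≈ 1000 K

T_eq ∝ L^(1/4) · d^(−1/2).
T′ = 769 × 3.5^(1/4) / 1.1^(1/2) = 1000 K.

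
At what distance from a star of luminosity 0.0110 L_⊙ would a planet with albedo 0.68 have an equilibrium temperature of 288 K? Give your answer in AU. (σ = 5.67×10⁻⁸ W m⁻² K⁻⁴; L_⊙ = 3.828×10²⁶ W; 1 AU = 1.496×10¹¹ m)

d ≈ 0.0554 AU

L = 0.0110 × 3.828×10²⁶ = 4.21×10²⁴ W.
From T_eq⁴ = L(1−A)/(16πσd²): d = √[L(1−A)/(16πσT_eq⁴)].
d = √[4.21×10²⁴ × 0.32 / (16π × 5.67×10⁻⁸ × (288)⁴)] = 8.29×10⁹ m = 0.0554 AU.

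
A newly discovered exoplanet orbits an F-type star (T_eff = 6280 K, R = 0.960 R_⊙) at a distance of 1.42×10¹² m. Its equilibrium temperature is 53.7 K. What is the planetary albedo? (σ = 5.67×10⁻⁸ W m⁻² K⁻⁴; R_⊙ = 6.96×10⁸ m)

A ≈ 0.90

R_⋆ = 0.960 × 6.96×10⁸ = 6.68×10⁸ m.
L = 4πR_⋆²σT_⋆⁴ = 4π(6.68×10⁸)² × 5.67×10⁻⁸ × (6280)⁴ = 4.95×10²⁶ W.
S = L/(4πd²) = 19.5 W m⁻².
From T_eq⁴ = S(1−A)/(4σ): 1−A = 4σT_eq⁴/S.
1−A = 4 × 5.67×10⁻⁸ × (53.7)⁴ / 19.5 = 0.097.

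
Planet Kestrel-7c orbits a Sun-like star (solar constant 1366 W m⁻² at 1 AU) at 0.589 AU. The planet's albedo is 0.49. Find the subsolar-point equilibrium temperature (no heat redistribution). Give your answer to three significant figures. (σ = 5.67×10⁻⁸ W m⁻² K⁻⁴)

Flux at 0.589 AU: S = 1366/0.589² = 3940 W m⁻².
At the subsolar point the surface absorbs S(1−A) and emits σT⁴ per unit area — no factor of 4, since only the local patch is in balance.
T = [3940 × 0.51 / 5.67×10⁻⁸]^(1/4) = (3.54×10¹⁰)^(1/4) = 434 K.

T_ss ≈ 434 K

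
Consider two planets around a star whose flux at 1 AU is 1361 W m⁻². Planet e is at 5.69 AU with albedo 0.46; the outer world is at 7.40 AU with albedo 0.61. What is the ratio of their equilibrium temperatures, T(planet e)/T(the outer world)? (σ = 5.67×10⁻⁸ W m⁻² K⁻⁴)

T_eq = [S₀(1−A)/(4σd²)]^(1/4), so T ∝ (1−A)^(1/4) / √d.
T₁ = [1361×0.54/(4×5.67×10⁻⁸×5.69²)]^(1/4) = 100.02 K.
T₂ = [1361×0.39/(4×5.67×10⁻⁸×7.40²)]^(1/4) = 80.85 K.

T₁/T₂ ≈ 1.237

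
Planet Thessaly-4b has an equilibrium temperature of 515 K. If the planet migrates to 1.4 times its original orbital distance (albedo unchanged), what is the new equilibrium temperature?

T_eq ∝ L^(1/4) · d^(−1/2).
T′ = 515 / 1.4^(1/2) = 435 K.

T_eq ≈ 435 K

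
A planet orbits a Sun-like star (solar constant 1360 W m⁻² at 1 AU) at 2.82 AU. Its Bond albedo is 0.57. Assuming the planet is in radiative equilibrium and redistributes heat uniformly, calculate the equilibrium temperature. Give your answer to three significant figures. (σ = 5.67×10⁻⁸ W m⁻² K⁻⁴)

T_eq ≈ 134 K

Flux at 2.82 AU: S = 1360/2.82² = 171 W m⁻².
Energy balance: absorbed = emitted ⇒ πR²·S(1−A) = 4πR²·σT_eq⁴, so T_eq⁴ = S(1−A)/(4σ).
T_eq = [171 × 0.43 / (4 × 5.67×10⁻⁸)]^(1/4) = (3.24×10⁸)^(1/4) = 134 K.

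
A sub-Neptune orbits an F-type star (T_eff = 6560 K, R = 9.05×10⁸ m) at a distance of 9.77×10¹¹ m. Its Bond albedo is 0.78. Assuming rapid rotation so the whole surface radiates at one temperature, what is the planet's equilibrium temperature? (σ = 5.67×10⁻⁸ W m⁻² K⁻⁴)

T_eq ≈ 96.7 K

L = 4πR_⋆²σT_⋆⁴ = 4π(9.05×10⁸)² × 5.67×10⁻⁸ × (6560)⁴ = 1.08×10²⁷ W.
S = L/(4πd²) = 90.1 W m⁻².
Energy balance: absorbed = emitted ⇒ πR²·S(1−A) = 4πR²·σT_eq⁴, so T_eq⁴ = S(1−A)/(4σ).
T_eq = [90.1 × 0.22 / (4 × 5.67×10⁻⁸)]^(1/4) = (8.74×10⁷)^(1/4) = 96.7 K.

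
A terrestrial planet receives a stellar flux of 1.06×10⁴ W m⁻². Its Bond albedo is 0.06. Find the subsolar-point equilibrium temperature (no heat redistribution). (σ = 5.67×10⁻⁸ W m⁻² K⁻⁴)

T_ss ≈ 647 K

At the subsolar point the surface absorbs S(1−A) and emits σT⁴ per unit area — no factor of 4, since only the local patch is in balance.
T = [1.06×10⁴ × 0.94 / 5.67×10⁻⁸]^(1/4) = (1.76×10¹¹)^(1/4) = 647 K.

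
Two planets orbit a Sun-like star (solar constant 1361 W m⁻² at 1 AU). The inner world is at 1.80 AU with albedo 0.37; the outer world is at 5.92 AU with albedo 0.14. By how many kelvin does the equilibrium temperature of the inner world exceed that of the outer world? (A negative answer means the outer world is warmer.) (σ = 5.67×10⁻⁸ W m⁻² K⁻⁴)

ΔT ≈ 74.7 K

T_eq = [S₀(1−A)/(4σd²)]^(1/4), so T ∝ (1−A)^(1/4) / √d.
T₁ = [1361×0.63/(4×5.67×10⁻⁸×1.80²)]^(1/4) = 184.82 K.
T₂ = [1361×0.86/(4×5.67×10⁻⁸×5.92²)]^(1/4) = 110.16 K.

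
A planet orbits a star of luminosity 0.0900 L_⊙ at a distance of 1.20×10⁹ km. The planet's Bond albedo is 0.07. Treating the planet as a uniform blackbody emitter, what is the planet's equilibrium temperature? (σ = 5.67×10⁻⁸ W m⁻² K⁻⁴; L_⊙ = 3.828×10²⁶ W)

T_eq ≈ 52.9 K

d = 1.20×10⁹ km = 1.20×10¹² m.
L = 0.0900 × 3.828×10²⁶ = 3.45×10²⁵ W.
Flux: S = L/(4πd²) = 3.45×10²⁵/(4π×(1.20×10¹²)²) = 1.90 W m⁻².
Energy balance: absorbed = emitted ⇒ πR²·S(1−A) = 4πR²·σT_eq⁴, so T_eq⁴ = S(1−A)/(4σ).
T_eq = [1.90 × 0.93 / (4 × 5.67×10⁻⁸)]^(1/4) = (7.81×10⁶)^(1/4) = 52.9 K.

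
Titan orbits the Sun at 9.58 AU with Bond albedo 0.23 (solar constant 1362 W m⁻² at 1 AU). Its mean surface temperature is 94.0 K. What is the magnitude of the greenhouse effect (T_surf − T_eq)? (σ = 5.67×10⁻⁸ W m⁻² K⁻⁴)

S = 1362/9.58² = 14.84 W m⁻².
T_eq = [S(1−A)/(4σ)]^(1/4) = [14.84×0.77/(4×5.67×10⁻⁸)]^(1/4) = 84.3 K.
ΔT = T_surf − T_eq = 94 − 84.3.

ΔT ≈ 9.7 K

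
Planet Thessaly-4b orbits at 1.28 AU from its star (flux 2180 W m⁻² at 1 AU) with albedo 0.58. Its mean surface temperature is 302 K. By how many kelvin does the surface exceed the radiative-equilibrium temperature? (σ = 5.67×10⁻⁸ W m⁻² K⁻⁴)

S = 2180/1.28² = 1331 W m⁻².
T_eq = [S(1−A)/(4σ)]^(1/4) = [1331×0.42/(4×5.67×10⁻⁸)]^(1/4) = 222.8 K.
ΔT = T_surf − T_eq = 302 − 222.8.

ΔT ≈ 79.2 K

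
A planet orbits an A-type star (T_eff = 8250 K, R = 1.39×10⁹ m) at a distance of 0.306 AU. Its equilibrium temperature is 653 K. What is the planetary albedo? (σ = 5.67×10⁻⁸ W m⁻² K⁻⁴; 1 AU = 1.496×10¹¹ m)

A ≈ 0.83

d = 0.306 AU = 4.58×10¹⁰ m.
L = 4πR_⋆²σT_⋆⁴ = 4π(1.39×10⁹)² × 5.67×10⁻⁸ × (8250)⁴ = 6.38×10²⁷ W.
S = L/(4πd²) = 2.42×10⁵ W m⁻².
From T_eq⁴ = S(1−A)/(4σ): 1−A = 4σT_eq⁴/S.
1−A = 4 × 5.67×10⁻⁸ × (653)⁴ / 2.42×10⁵ = 0.170.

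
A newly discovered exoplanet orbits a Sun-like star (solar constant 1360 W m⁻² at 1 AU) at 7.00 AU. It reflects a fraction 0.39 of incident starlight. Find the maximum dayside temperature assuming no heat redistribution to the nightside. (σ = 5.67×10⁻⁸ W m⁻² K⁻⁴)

Flux at 7.00 AU: S = 1360/7.00² = 27.8 W m⁻².
With no redistribution each surface element balances locally: S(1−A) = σT⁴.
T = [27.8 × 0.61 / 5.67×10⁻⁸]^(1/4) = (2.99×10⁸)^(1/4) = 131 K.

T_ss ≈ 131 K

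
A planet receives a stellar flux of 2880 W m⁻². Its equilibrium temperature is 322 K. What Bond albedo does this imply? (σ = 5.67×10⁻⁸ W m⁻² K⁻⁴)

From T_eq⁴ = S(1−A)/(4σ): 1−A = 4σT_eq⁴/S.
1−A = 4 × 5.67×10⁻⁸ × (322)⁴ / 2880 = 0.847.

A ≈ 0.15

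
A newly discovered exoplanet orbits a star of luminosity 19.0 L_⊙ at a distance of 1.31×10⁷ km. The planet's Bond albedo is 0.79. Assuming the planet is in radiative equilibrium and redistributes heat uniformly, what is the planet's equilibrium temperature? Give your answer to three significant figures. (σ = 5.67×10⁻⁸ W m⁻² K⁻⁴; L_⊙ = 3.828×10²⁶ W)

T_eq ≈ 1330 K

d = 1.31×10⁷ km = 1.31×10¹⁰ m.
L = 19.0 × 3.828×10²⁶ = 7.27×10²⁷ W.
Flux: S = L/(4πd²) = 7.27×10²⁷/(4π×(1.31×10¹⁰)²) = 3.37×10⁶ W m⁻².
Energy balance: absorbed = emitted ⇒ πR²·S(1−A) = 4πR²·σT_eq⁴, so T_eq⁴ = S(1−A)/(4σ).
T_eq = [3.37×10⁶ × 0.21 / (4 × 5.67×10⁻⁸)]^(1/4) = (3.12×10¹²)^(1/4) = 1330 K.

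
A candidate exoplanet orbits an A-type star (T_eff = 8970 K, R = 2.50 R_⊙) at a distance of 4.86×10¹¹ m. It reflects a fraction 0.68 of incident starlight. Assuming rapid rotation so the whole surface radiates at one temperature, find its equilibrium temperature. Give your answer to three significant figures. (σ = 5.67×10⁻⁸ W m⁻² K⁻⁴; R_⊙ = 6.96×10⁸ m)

T_eq ≈ 285 K

R_⋆ = 2.50 × 6.96×10⁸ = 1.74×10⁹ m.
L = 4πR_⋆²σT_⋆⁴ = 4π(1.74×10⁹)² × 5.67×10⁻⁸ × (8970)⁴ = 1.40×10²⁸ W.
S = L/(4πd²) = 4710 W m⁻².
Energy balance: absorbed = emitted ⇒ πR²·S(1−A) = 4πR²·σT_eq⁴, so T_eq⁴ = S(1−A)/(4σ).
T_eq = [4710 × 0.32 / (4 × 5.67×10⁻⁸)]^(1/4) = (6.64×10⁹)^(1/4) = 285 K.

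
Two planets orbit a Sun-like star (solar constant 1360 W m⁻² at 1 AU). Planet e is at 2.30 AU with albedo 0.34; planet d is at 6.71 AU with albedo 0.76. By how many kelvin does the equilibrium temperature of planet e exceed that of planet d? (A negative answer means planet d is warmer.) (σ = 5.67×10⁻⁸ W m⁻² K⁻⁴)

ΔT ≈ 90.2 K

T_eq = [S₀(1−A)/(4σd²)]^(1/4), so T ∝ (1−A)^(1/4) / √d.
T₁ = [1360×0.66/(4×5.67×10⁻⁸×2.30²)]^(1/4) = 165.38 K.
T₂ = [1360×0.24/(4×5.67×10⁻⁸×6.71²)]^(1/4) = 75.19 K.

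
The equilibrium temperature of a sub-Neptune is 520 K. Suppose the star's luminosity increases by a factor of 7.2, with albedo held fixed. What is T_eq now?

T_eq ≈ 852 K

T_eq ∝ L^(1/4) · d^(−1/2).
T′ = 520 × 7.2^(1/4) = 852 K.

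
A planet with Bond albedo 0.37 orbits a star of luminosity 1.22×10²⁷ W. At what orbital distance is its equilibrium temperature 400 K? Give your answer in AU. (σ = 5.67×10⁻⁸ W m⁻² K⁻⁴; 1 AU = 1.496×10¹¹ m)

From T_eq⁴ = L(1−A)/(16πσd²): d = √[L(1−A)/(16πσT_eq⁴)].
d = √[1.22×10²⁷ × 0.63 / (16π × 5.67×10⁻⁸ × (400)⁴)] = 1.03×10¹¹ m = 0.686 AU.

d ≈ 0.686 AU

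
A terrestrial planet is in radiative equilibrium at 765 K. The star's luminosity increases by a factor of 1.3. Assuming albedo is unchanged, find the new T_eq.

T_eq ≈ 817 K

T_eq ∝ L^(1/4) · d^(−1/2).
T′ = 765 × 1.3^(1/4) = 817 K.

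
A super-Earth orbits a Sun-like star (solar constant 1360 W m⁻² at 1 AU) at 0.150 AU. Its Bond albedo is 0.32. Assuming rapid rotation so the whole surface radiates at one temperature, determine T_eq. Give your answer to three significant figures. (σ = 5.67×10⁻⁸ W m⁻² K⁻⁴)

T_eq ≈ 652 K

Flux at 0.150 AU: S = 1360/0.150² = 6.04×10⁴ W m⁻².
Energy balance: absorbed = emitted ⇒ πR²·S(1−A) = 4πR²·σT_eq⁴, so T_eq⁴ = S(1−A)/(4σ).
T_eq = [6.04×10⁴ × 0.68 / (4 × 5.67×10⁻⁸)]^(1/4) = (1.81×10¹¹)^(1/4) = 652 K.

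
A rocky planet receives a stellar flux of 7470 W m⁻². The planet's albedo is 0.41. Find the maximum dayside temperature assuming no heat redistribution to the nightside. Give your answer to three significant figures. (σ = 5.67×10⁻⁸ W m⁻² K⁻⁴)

With no redistribution each surface element balances locally: S(1−A) = σT⁴.
T = [7470 × 0.59 / 5.67×10⁻⁸]^(1/4) = (7.77×10¹⁰)^(1/4) = 528 K.

T_ss ≈ 528 K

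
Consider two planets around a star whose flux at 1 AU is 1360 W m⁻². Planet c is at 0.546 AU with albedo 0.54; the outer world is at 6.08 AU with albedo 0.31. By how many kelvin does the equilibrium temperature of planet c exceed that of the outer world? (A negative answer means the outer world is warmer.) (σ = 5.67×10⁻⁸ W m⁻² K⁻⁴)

T_eq = [S₀(1−A)/(4σd²)]^(1/4), so T ∝ (1−A)^(1/4) / √d.
T₁ = [1360×0.46/(4×5.67×10⁻⁸×0.546²)]^(1/4) = 310.15 K.
T₂ = [1360×0.69/(4×5.67×10⁻⁸×6.08²)]^(1/4) = 102.86 K.

ΔT ≈ 207.3 K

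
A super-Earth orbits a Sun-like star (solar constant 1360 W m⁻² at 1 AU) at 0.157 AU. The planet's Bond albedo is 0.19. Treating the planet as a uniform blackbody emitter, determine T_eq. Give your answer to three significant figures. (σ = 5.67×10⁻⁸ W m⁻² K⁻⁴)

T_eq ≈ 666 K

Flux at 0.157 AU: S = 1360/0.157² = 5.52×10⁴ W m⁻².
Energy balance: absorbed = emitted ⇒ πR²·S(1−A) = 4πR²·σT_eq⁴, so T_eq⁴ = S(1−A)/(4σ).
T_eq = [5.52×10⁴ × 0.81 / (4 × 5.67×10⁻⁸)]^(1/4) = (1.97×10¹¹)^(1/4) = 666 K.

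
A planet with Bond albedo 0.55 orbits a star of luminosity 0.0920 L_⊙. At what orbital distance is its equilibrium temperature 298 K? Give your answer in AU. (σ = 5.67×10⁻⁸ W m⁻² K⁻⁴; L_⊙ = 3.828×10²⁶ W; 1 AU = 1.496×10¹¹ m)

d ≈ 0.177 AU

L = 0.0920 × 3.828×10²⁶ = 3.52×10²⁵ W.
From T_eq⁴ = L(1−A)/(16πσd²): d = √[L(1−A)/(16πσT_eq⁴)].
d = √[3.52×10²⁵ × 0.45 / (16π × 5.67×10⁻⁸ × (298)⁴)] = 2.66×10¹⁰ m = 0.177 AU.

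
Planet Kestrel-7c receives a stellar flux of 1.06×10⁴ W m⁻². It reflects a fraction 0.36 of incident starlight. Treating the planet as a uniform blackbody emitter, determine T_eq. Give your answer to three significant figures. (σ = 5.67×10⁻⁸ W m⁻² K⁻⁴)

T_eq ≈ 416 K

Energy balance: absorbed = emitted ⇒ πR²·S(1−A) = 4πR²·σT_eq⁴, so T_eq⁴ = S(1−A)/(4σ).
T_eq = [1.06×10⁴ × 0.64 / (4 × 5.67×10⁻⁸)]^(1/4) = (2.99×10¹⁰)^(1/4) = 416 K.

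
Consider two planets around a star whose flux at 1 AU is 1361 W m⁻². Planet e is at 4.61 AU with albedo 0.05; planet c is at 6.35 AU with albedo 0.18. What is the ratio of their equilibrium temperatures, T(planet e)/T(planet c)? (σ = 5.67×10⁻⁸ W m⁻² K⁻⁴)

T_eq = [S₀(1−A)/(4σd²)]^(1/4), so T ∝ (1−A)^(1/4) / √d.
T₁ = [1361×0.95/(4×5.67×10⁻⁸×4.61²)]^(1/4) = 127.98 K.
T₂ = [1361×0.82/(4×5.67×10⁻⁸×6.35²)]^(1/4) = 105.10 K.

T₁/T₂ ≈ 1.218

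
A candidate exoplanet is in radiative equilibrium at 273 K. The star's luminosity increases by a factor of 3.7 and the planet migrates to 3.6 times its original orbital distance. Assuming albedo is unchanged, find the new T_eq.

T_eq ≈ 200 K

T_eq ∝ L^(1/4) · d^(−1/2).
T′ = 273 × 3.7^(1/4) / 3.6^(1/2) = 200 K.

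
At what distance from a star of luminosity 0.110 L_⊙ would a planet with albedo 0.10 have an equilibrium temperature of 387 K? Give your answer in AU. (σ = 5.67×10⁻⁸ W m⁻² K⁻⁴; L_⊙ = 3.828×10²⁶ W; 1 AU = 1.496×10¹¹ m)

L = 0.110 × 3.828×10²⁶ = 4.21×10²⁵ W.
From T_eq⁴ = L(1−A)/(16πσd²): d = √[L(1−A)/(16πσT_eq⁴)].
d = √[4.21×10²⁵ × 0.90 / (16π × 5.67×10⁻⁸ × (387)⁴)] = 2.43×10¹⁰ m = 0.163 AU.

d ≈ 0.163 AU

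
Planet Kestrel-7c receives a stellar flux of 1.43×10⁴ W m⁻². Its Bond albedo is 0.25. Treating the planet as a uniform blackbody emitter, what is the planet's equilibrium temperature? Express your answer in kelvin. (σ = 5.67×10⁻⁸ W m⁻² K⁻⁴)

Energy balance: absorbed = emitted ⇒ πR²·S(1−A) = 4πR²·σT_eq⁴, so T_eq⁴ = S(1−A)/(4σ).
T_eq = [1.43×10⁴ × 0.75 / (4 × 5.67×10⁻⁸)]^(1/4) = (4.73×10¹⁰)^(1/4) = 466 K.

T_eq ≈ 466 K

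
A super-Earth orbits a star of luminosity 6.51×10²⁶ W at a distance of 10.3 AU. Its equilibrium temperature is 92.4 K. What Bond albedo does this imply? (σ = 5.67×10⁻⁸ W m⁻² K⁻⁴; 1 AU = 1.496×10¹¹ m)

d = 10.3 AU = 1.54×10¹² m.
Flux: S = L/(4πd²) = 6.51×10²⁶/(4π×(1.54×10¹²)²) = 21.8 W m⁻².
From T_eq⁴ = S(1−A)/(4σ): 1−A = 4σT_eq⁴/S.
1−A = 4 × 5.67×10⁻⁸ × (92.4)⁴ / 21.8 = 0.758.

A ≈ 0.24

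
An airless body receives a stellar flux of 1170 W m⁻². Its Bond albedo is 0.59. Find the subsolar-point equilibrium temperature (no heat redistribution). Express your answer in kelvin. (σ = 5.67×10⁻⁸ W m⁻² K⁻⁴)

T_ss ≈ 303 K

At the subsolar point the surface absorbs S(1−A) and emits σT⁴ per unit area — no factor of 4, since only the local patch is in balance.
T = [1170 × 0.41 / 5.67×10⁻⁸]^(1/4) = (8.46×10⁹)^(1/4) = 303 K.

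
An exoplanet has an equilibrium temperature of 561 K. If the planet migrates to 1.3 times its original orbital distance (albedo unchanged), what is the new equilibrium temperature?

T_eq ≈ 492 K

T_eq ∝ L^(1/4) · d^(−1/2).
T′ = 561 / 1.3^(1/2) = 492 K.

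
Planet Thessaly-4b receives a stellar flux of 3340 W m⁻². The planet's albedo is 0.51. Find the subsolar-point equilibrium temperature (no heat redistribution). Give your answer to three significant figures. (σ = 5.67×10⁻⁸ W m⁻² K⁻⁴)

T_ss ≈ 412 K

At the subsolar point the surface absorbs S(1−A) and emits σT⁴ per unit area — no factor of 4, since only the local patch is in balance.
T = [3340 × 0.49 / 5.67×10⁻⁸]^(1/4) = (2.89×10¹⁰)^(1/4) = 412 K.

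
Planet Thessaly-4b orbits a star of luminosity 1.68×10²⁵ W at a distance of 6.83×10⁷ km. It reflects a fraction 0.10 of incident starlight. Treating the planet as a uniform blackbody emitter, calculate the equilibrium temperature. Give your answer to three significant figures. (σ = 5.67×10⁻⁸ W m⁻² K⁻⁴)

T_eq ≈ 184 K

d = 6.83×10⁷ km = 6.83×10¹⁰ m.
Flux: S = L/(4πd²) = 1.68×10²⁵/(4π×(6.83×10¹⁰)²) = 287 W m⁻².
Energy balance: absorbed = emitted ⇒ πR²·S(1−A) = 4πR²·σT_eq⁴, so T_eq⁴ = S(1−A)/(4σ).
T_eq = [287 × 0.90 / (4 × 5.67×10⁻⁸)]^(1/4) = (1.14×10⁹)^(1/4) = 184 K.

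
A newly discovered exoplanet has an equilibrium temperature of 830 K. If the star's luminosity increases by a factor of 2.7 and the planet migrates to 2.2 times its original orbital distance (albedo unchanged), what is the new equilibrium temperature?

T_eq ∝ L^(1/4) · d^(−1/2).
T′ = 830 × 2.7^(1/4) / 2.2^(1/2) = 717 K.

T_eq ≈ 717 K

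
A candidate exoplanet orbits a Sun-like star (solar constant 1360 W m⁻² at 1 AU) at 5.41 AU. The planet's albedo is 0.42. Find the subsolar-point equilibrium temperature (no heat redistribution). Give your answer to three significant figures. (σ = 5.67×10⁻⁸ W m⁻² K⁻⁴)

T_ss ≈ 148 K

Flux at 5.41 AU: S = 1360/5.41² = 46.5 W m⁻².
At the subsolar point the surface absorbs S(1−A) and emits σT⁴ per unit area — no factor of 4, since only the local patch is in balance.
T = [46.5 × 0.58 / 5.67×10⁻⁸]^(1/4) = (4.75×10⁸)^(1/4) = 148 K.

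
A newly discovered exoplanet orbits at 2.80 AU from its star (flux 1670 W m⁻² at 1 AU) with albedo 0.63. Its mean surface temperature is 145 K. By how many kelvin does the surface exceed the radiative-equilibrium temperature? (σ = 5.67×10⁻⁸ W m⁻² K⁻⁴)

ΔT ≈ 8.5 K

S = 1670/2.80² = 213.0 W m⁻².
T_eq = [S(1−A)/(4σ)]^(1/4) = [213.0×0.37/(4×5.67×10⁻⁸)]^(1/4) = 136.5 K.
ΔT = T_surf − T_eq = 145 − 136.5.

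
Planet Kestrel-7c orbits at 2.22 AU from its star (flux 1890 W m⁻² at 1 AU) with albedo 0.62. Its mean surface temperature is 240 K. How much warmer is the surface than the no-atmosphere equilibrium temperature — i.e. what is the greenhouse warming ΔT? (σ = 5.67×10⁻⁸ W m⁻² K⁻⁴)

ΔT ≈ 80.8 K

S = 1890/2.22² = 383.5 W m⁻².
T_eq = [S(1−A)/(4σ)]^(1/4) = [383.5×0.38/(4×5.67×10⁻⁸)]^(1/4) = 159.2 K.
ΔT = T_surf − T_eq = 240 − 159.2.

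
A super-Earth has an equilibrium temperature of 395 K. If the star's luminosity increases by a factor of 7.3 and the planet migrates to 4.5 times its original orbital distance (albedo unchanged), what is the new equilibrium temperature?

T_eq ∝ L^(1/4) · d^(−1/2).
T′ = 395 × 7.3^(1/4) / 4.5^(1/2) = 306 K.

T_eq ≈ 306 K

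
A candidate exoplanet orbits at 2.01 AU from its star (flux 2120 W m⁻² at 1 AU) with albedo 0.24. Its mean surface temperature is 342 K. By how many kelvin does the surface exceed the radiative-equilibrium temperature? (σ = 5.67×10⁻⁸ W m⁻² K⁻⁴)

S = 2120/2.01² = 524.7 W m⁻².
T_eq = [S(1−A)/(4σ)]^(1/4) = [524.7×0.76/(4×5.67×10⁻⁸)]^(1/4) = 204.8 K.
ΔT = T_surf − T_eq = 342 − 204.8.

ΔT ≈ 137.2 K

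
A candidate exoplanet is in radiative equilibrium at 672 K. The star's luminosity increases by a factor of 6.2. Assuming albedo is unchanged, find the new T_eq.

T_eq ≈ 1060 K

T_eq ∝ L^(1/4) · d^(−1/2).
T′ = 672 × 6.2^(1/4) = 1060 K.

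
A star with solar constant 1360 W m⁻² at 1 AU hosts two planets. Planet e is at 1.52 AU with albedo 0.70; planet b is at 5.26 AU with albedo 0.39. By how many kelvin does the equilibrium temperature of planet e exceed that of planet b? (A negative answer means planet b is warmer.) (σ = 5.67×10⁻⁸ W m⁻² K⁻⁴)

T_eq = [S₀(1−A)/(4σd²)]^(1/4), so T ∝ (1−A)^(1/4) / √d.
T₁ = [1360×0.30/(4×5.67×10⁻⁸×1.52²)]^(1/4) = 167.04 K.
T₂ = [1360×0.61/(4×5.67×10⁻⁸×5.26²)]^(1/4) = 107.23 K.

ΔT ≈ 59.8 K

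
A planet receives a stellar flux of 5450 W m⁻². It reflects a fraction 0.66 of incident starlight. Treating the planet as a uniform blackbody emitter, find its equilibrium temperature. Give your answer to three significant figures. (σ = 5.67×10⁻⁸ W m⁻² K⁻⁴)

Energy balance: absorbed = emitted ⇒ πR²·S(1−A) = 4πR²·σT_eq⁴, so T_eq⁴ = S(1−A)/(4σ).
T_eq = [5450 × 0.34 / (4 × 5.67×10⁻⁸)]^(1/4) = (8.17×10⁹)^(1/4) = 301 K.

T_eq ≈ 301 K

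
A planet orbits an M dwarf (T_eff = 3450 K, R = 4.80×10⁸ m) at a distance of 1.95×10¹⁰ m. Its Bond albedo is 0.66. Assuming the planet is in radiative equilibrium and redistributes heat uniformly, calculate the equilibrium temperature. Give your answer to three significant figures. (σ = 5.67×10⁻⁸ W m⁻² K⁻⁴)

T_eq ≈ 292 K

L = 4πR_⋆²σT_⋆⁴ = 4π(4.80×10⁸)² × 5.67×10⁻⁸ × (3450)⁴ = 2.33×10²⁵ W.
S = L/(4πd²) = 4870 W m⁻².
Energy balance: absorbed = emitted ⇒ πR²·S(1−A) = 4πR²·σT_eq⁴, so T_eq⁴ = S(1−A)/(4σ).
T_eq = [4870 × 0.34 / (4 × 5.67×10⁻⁸)]^(1/4) = (7.30×10⁹)^(1/4) = 292 K.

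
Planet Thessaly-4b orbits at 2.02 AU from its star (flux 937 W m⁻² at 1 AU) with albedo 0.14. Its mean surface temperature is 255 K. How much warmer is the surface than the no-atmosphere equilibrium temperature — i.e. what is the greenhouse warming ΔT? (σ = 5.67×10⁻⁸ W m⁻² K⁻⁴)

S = 937/2.02² = 229.6 W m⁻².
T_eq = [S(1−A)/(4σ)]^(1/4) = [229.6×0.86/(4×5.67×10⁻⁸)]^(1/4) = 171.8 K.
ΔT = T_surf − T_eq = 255 − 171.8.

ΔT ≈ 83.2 K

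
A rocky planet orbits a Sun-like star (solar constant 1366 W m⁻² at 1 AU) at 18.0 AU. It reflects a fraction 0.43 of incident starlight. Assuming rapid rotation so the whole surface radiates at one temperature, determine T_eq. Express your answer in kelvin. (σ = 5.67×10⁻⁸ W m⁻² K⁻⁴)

T_eq ≈ 57.1 K

Flux at 18.0 AU: S = 1366/18.0² = 4.22 W m⁻².
Energy balance: absorbed = emitted ⇒ πR²·S(1−A) = 4πR²·σT_eq⁴, so T_eq⁴ = S(1−A)/(4σ).
T_eq = [4.22 × 0.57 / (4 × 5.67×10⁻⁸)]^(1/4) = (1.06×10⁷)^(1/4) = 57.1 K.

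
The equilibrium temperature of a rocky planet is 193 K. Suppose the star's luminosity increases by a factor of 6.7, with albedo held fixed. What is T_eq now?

T_eq ≈ 311 K

T_eq ∝ L^(1/4) · d^(−1/2).
T′ = 193 × 6.7^(1/4) = 311 K.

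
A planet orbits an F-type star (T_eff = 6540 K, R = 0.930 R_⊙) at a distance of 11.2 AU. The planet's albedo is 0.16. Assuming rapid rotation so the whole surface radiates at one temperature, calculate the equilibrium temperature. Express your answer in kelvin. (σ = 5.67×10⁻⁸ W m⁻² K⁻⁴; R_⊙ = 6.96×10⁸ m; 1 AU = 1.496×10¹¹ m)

T_eq ≈ 87.0 K

R_⋆ = 0.930 × 6.96×10⁸ = 6.47×10⁸ m.
d = 11.2 AU = 1.68×10¹² m.
L = 4πR_⋆²σT_⋆⁴ = 4π(6.47×10⁸)² × 5.67×10⁻⁸ × (6540)⁴ = 5.46×10²⁶ W.
S = L/(4πd²) = 15.5 W m⁻².
Energy balance: absorbed = emitted ⇒ πR²·S(1−A) = 4πR²·σT_eq⁴, so T_eq⁴ = S(1−A)/(4σ).
T_eq = [15.5 × 0.84 / (4 × 5.67×10⁻⁸)]^(1/4) = (5.73×10⁷)^(1/4) = 87.0 K.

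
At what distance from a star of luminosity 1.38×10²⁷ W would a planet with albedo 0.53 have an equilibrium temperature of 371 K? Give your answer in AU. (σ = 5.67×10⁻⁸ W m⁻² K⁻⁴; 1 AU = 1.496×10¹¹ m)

From T_eq⁴ = L(1−A)/(16πσd²): d = √[L(1−A)/(16πσT_eq⁴)].
d = √[1.38×10²⁷ × 0.47 / (16π × 5.67×10⁻⁸ × (371)⁴)] = 1.10×10¹¹ m = 0.733 AU.

d ≈ 0.733 AU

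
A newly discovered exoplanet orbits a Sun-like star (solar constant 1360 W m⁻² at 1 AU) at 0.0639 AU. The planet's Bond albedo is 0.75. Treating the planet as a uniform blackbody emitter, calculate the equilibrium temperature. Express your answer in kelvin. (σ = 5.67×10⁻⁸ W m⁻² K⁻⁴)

Flux at 0.0639 AU: S = 1360/0.0639² = 3.33×10⁵ W m⁻².
Energy balance: absorbed = emitted ⇒ πR²·S(1−A) = 4πR²·σT_eq⁴, so T_eq⁴ = S(1−A)/(4σ).
T_eq = [3.33×10⁵ × 0.25 / (4 × 5.67×10⁻⁸)]^(1/4) = (3.67×10¹¹)^(1/4) = 778 K.

T_eq ≈ 778 K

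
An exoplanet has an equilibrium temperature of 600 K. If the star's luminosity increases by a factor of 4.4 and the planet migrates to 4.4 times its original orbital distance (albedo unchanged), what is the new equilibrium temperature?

T_eq ∝ L^(1/4) · d^(−1/2).
T′ = 600 × 4.4^(1/4) / 4.4^(1/2) = 414 K.

T_eq ≈ 414 K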